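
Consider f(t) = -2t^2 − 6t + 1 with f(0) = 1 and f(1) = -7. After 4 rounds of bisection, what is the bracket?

[0.125, 0.1875]

m = 0.5, f(m) = -2.5 (−); new bracket [0, 0.5]
m = 0.25, f(m) = -0.625 (−); new bracket [0, 0.25]
m = 0.125, f(m) = 0.21875 (+); new bracket [0.125, 0.25]
m = 0.1875, f(m) = -0.1953 (−); new bracket [0.125, 0.1875]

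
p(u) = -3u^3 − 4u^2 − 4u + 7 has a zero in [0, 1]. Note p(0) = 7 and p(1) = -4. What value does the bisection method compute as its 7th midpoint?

0.7890625

midpoint 0.5: p = 3.625 > 0 → [0.5, 1]
midpoint 0.75: p = 0.484375 > 0 → [0.75, 1]
midpoint 0.875: p = -1.572266 < 0 → [0.75, 0.875]
midpoint 0.8125: p = -0.4998 < 0 → [0.75, 0.8125]
midpoint 0.78125: p = 0.0031 > 0 → [0.78125, 0.8125]
midpoint 0.796875: p = -0.2456 < 0 → [0.78125, 0.796875]
midpoint 0.7890625: p = -0.1206 < 0 → [0.78125, 0.7890625]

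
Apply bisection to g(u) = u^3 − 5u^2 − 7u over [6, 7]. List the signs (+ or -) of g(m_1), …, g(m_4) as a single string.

m = 6.5, g(m) = 17.875 (+); new bracket [6, 6.5]
m = 6.25, g(m) = 5.078125 (+); new bracket [6, 6.25]
m = 6.125, g(m) = -0.669922 (−); new bracket [6.125, 6.25]
m = 6.1875, g(m) = 2.1511 (+); new bracket [6.125, 6.1875]

++-+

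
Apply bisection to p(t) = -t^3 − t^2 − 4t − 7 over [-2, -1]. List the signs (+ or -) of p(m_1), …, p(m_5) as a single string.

+----

m = -1.5, p(m) = 0.125 (+); new bracket [-1.5, -1]
m = -1.25, p(m) = -1.609375 (−); new bracket [-1.5, -1.25]
m = -1.375, p(m) = -0.791016 (−); new bracket [-1.5, -1.375]
m = -1.4375, p(m) = -0.3459 (−); new bracket [-1.5, -1.4375]
m = -1.46875, p(m) = -0.1138 (−); new bracket [-1.5, -1.46875]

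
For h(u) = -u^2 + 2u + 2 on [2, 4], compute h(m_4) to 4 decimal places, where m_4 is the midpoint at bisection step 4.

midpoint 3: h = -1 < 0 → [2, 3]
midpoint 2.5: h = 0.75 > 0 → [2.5, 3]
midpoint 2.75: h = -0.0625 < 0 → [2.5, 2.75]
midpoint 2.625: h = 0.3594 > 0 → [2.625, 2.75]

0.3594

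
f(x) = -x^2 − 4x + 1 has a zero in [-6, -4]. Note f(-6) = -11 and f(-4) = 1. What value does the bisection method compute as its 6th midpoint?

f(-5) = -4 < 0, so the root lies in [-5, -4]
f(-4.5) = -1.25 < 0, so the root lies in [-4.5, -4]
f(-4.25) = -0.0625 < 0, so the root lies in [-4.25, -4]
f(-4.125) = 0.4844 > 0, so the root lies in [-4.25, -4.125]
f(-4.1875) = 0.2148 > 0, so the root lies in [-4.25, -4.1875]
f(-4.21875) = 0.0771 > 0, so the root lies in [-4.25, -4.21875]

-4.21875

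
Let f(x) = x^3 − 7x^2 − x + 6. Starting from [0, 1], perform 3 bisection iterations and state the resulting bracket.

x = 0.5 gives f = 3.875, positive; keep [0.5, 1]
x = 0.75 gives f = 1.734375, positive; keep [0.75, 1]
x = 0.875 gives f = 0.435547, positive; keep [0.875, 1]

[0.875, 1]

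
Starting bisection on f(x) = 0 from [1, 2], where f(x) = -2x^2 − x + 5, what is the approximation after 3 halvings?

f(1.5) = -1 < 0, so the root lies in [1, 1.5]
f(1.25) = 0.625 > 0, so the root lies in [1.25, 1.5]
f(1.375) = -0.15625 < 0, so the root lies in [1.25, 1.375]

1.375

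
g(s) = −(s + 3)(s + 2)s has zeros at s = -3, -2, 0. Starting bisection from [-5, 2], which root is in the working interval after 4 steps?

0

m = -1.5, g(m) = 1.125 (+); new bracket [-1.5, 2]
m = 0.25, g(m) = -1.828125 (−); new bracket [-1.5, 0.25]
m = -0.625, g(m) = 2.041016 (+); new bracket [-0.625, 0.25]
m = -0.1875, g(m) = 0.9558 (+); new bracket [-0.1875, 0.25]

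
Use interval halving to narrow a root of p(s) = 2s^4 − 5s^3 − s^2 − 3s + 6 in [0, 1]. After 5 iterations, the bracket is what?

[0.90625, 0.9375]

midpoint 0.5: p = 3.75 > 0 → [0.5, 1]
midpoint 0.75: p = 1.710938 > 0 → [0.75, 1]
midpoint 0.875: p = 0.432129 > 0 → [0.875, 1]
midpoint 0.9375: p = -0.2663 < 0 → [0.875, 0.9375]
midpoint 0.90625: p = 0.0875 > 0 → [0.90625, 0.9375]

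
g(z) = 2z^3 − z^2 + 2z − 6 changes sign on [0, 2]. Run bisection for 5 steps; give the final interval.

m = 1, g(m) = -3 (−); new bracket [1, 2]
m = 1.5, g(m) = 1.5 (+); new bracket [1, 1.5]
m = 1.25, g(m) = -1.15625 (−); new bracket [1.25, 1.5]
m = 1.375, g(m) = 0.0586 (+); new bracket [1.25, 1.375]
m = 1.3125, g(m) = -0.5757 (−); new bracket [1.3125, 1.375]

[1.3125, 1.375]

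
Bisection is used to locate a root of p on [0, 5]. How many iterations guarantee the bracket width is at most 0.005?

Width after n steps is 5/2^n. Need 2^n ≥ 5/0.005 = 1000.
2^9 = 512 < 1000 ≤ 2^10 = 1024, so n = 10.

10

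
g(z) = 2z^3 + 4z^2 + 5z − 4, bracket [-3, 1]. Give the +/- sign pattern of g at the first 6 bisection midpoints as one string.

z = -1 gives g = -7, negative; keep [-1, 1]
z = 0 gives g = -4, negative; keep [0, 1]
z = 0.5 gives g = -0.25, negative; keep [0.5, 1]
z = 0.75 gives g = 2.8438, positive; keep [0.5, 0.75]
z = 0.625 gives g = 1.1758, positive; keep [0.5, 0.625]
z = 0.5625 gives g = 0.4341, positive; keep [0.5, 0.5625]

---+++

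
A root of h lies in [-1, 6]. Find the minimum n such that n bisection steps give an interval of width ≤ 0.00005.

18

Width after n steps is 7/2^n. Need 2^n ≥ 7/0.00005 = 140000.
2^17 = 131072 < 140000 ≤ 2^18 = 262144, so n = 18.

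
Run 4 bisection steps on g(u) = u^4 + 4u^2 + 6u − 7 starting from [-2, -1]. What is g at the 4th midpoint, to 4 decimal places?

-0.6489

g(-1.5) = -1.9375 < 0, so the root lies in [-2, -1.5]
g(-1.75) = 4.128906 > 0, so the root lies in [-1.75, -1.5]
g(-1.625) = 0.7854 > 0, so the root lies in [-1.625, -1.5]
g(-1.5625) = -0.6489 < 0, so the root lies in [-1.625, -1.5625]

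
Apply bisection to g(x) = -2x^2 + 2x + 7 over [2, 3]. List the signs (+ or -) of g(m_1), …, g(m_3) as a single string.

g(2.5) = -0.5 < 0, so the root lies in [2, 2.5]
g(2.25) = 1.375 > 0, so the root lies in [2.25, 2.5]
g(2.375) = 0.46875 > 0, so the root lies in [2.375, 2.5]

-++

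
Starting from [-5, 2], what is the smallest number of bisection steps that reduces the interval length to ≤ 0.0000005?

24

Width after n steps is 7/2^n. Need 2^n ≥ 7/0.0000005 = 14000000.
2^23 = 8388608 < 14000000 ≤ 2^24 = 16777216, so n = 24.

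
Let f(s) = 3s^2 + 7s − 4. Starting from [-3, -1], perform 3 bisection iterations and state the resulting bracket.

[-3, -2.75]

m = -2, f(m) = -6 (−); new bracket [-3, -2]
m = -2.5, f(m) = -2.75 (−); new bracket [-3, -2.5]
m = -2.75, f(m) = -0.5625 (−); new bracket [-3, -2.75]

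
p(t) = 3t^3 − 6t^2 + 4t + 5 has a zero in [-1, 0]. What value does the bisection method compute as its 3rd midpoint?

-0.625

p(-0.5) = 1.125 > 0, so the root lies in [-1, -0.5]
p(-0.75) = -2.640625 < 0, so the root lies in [-0.75, -0.5]
p(-0.625) = -0.576172 < 0, so the root lies in [-0.625, -0.5]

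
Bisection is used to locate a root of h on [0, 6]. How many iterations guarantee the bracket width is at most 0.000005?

Width after n steps is 6/2^n. Need 2^n ≥ 6/0.000005 = 1200000.
2^20 = 1048576 < 1200000 ≤ 2^21 = 2097152, so n = 21.

21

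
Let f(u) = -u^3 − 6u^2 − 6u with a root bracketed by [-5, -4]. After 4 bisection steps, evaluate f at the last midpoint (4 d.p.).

-0.7141

midpoint -4.5: f = -3.375 < 0 → [-5, -4.5]
midpoint -4.75: f = 0.296875 > 0 → [-4.75, -4.5]
midpoint -4.625: f = -1.662109 < 0 → [-4.75, -4.625]
midpoint -4.6875: f = -0.7141 < 0 → [-4.75, -4.6875]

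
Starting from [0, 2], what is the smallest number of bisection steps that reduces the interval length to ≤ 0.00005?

16

Width after n steps is 2/2^n. Need 2^n ≥ 2/0.00005 = 40000.
2^15 = 32768 < 40000 ≤ 2^16 = 65536, so n = 16.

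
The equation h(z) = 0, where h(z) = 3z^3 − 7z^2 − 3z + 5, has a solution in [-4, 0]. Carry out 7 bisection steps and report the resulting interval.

[-0.90625, -0.875]

h(-2) = -41 < 0, so the root lies in [-2, 0]
h(-1) = -2 < 0, so the root lies in [-1, 0]
h(-0.5) = 4.375 > 0, so the root lies in [-1, -0.5]
h(-0.75) = 2.0469 > 0, so the root lies in [-1, -0.75]
h(-0.875) = 0.2559 > 0, so the root lies in [-1, -0.875]
h(-0.9375) = -0.8118 < 0, so the root lies in [-0.9375, -0.875]
h(-0.90625) = -0.2632 < 0, so the root lies in [-0.90625, -0.875]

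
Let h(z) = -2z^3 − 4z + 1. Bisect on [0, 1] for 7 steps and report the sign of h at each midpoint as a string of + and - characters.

m = 0.5, h(m) = -1.25 (−); new bracket [0, 0.5]
m = 0.25, h(m) = -0.03125 (−); new bracket [0, 0.25]
m = 0.125, h(m) = 0.496094 (+); new bracket [0.125, 0.25]
m = 0.1875, h(m) = 0.2368 (+); new bracket [0.1875, 0.25]
m = 0.21875, h(m) = 0.1041 (+); new bracket [0.21875, 0.25]
m = 0.234375, h(m) = 0.0368 (+); new bracket [0.234375, 0.25]
m = 0.2421875, h(m) = 0.0028 (+); new bracket [0.2421875, 0.25]

--+++++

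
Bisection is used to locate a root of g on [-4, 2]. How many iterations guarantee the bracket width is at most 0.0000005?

Width after n steps is 6/2^n. Need 2^n ≥ 6/0.0000005 = 12000000.
2^23 = 8388608 < 12000000 ≤ 2^24 = 16777216, so n = 24.

24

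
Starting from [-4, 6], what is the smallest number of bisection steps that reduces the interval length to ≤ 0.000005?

21

Width after n steps is 10/2^n. Need 2^n ≥ 10/0.000005 = 2000000.
2^20 = 1048576 < 2000000 ≤ 2^21 = 2097152, so n = 21.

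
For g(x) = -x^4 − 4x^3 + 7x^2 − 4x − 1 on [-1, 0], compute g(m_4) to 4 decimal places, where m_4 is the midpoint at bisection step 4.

x = -0.5 gives g = 3.1875, positive; keep [-0.5, 0]
x = -0.25 gives g = 0.496094, positive; keep [-0.25, 0]
x = -0.125 gives g = -0.383057, negative; keep [-0.25, -0.125]
x = -0.1875 gives g = 0.0212, positive; keep [-0.1875, -0.125]

0.0212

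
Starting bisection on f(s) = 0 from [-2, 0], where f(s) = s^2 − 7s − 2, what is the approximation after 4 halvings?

m = -1, f(m) = 6 (+); new bracket [-1, 0]
m = -0.5, f(m) = 1.75 (+); new bracket [-0.5, 0]
m = -0.25, f(m) = -0.1875 (−); new bracket [-0.5, -0.25]
m = -0.375, f(m) = 0.7656 (+); new bracket [-0.375, -0.25]

-0.375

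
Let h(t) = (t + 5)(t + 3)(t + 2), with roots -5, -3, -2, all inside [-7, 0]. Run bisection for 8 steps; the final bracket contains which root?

h(-3.5) = 1.125 > 0, so the root lies in [-7, -3.5]
h(-5.25) = -1.828125 < 0, so the root lies in [-5.25, -3.5]
h(-4.375) = 2.041016 > 0, so the root lies in [-5.25, -4.375]
h(-4.8125) = 0.9558 > 0, so the root lies in [-5.25, -4.8125]
h(-5.03125) = -0.1924 < 0, so the root lies in [-5.03125, -4.8125]
h(-4.921875) = 0.4387 > 0, so the root lies in [-5.03125, -4.921875]
h(-4.9765625) = 0.1379 > 0, so the root lies in [-5.03125, -4.9765625]
h(-5.00390625) = -0.0235 < 0, so the root lies in [-5.00390625, -4.9765625]

-5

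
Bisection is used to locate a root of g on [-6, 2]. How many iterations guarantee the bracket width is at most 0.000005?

Width after n steps is 8/2^n. Need 2^n ≥ 8/0.000005 = 1600000.
2^20 = 1048576 < 1600000 ≤ 2^21 = 2097152, so n = 21.

21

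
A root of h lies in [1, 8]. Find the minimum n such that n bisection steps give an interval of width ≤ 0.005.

11

Width after n steps is 7/2^n. Need 2^n ≥ 7/0.005 = 1400.
2^10 = 1024 < 1400 ≤ 2^11 = 2048, so n = 11.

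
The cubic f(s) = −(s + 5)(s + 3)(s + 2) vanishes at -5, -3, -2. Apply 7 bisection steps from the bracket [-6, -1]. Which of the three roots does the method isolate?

midpoint -3.5: f = -1.125 < 0 → [-6, -3.5]
midpoint -4.75: f = -1.203125 < 0 → [-6, -4.75]
midpoint -5.375: f = 3.005859 > 0 → [-5.375, -4.75]
midpoint -5.0625: f = 0.3948 > 0 → [-5.0625, -4.75]
midpoint -4.90625: f = -0.5194 < 0 → [-5.0625, -4.90625]
midpoint -4.984375: f = -0.0925 < 0 → [-5.0625, -4.984375]
midpoint -5.0234375: f = 0.1434 > 0 → [-5.0234375, -4.984375]

-5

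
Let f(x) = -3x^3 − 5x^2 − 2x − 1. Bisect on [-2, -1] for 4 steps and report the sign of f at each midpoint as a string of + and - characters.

m = -1.5, f(m) = 0.875 (+); new bracket [-1.5, -1]
m = -1.25, f(m) = -0.453125 (−); new bracket [-1.5, -1.25]
m = -1.375, f(m) = 0.095703 (+); new bracket [-1.375, -1.25]
m = -1.3125, f(m) = -0.2053 (−); new bracket [-1.375, -1.3125]

+-+-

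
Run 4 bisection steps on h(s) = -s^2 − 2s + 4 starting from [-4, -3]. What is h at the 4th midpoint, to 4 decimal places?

0.2148

m = -3.5, h(m) = -1.25 (−); new bracket [-3.5, -3]
m = -3.25, h(m) = -0.0625 (−); new bracket [-3.25, -3]
m = -3.125, h(m) = 0.484375 (+); new bracket [-3.25, -3.125]
m = -3.1875, h(m) = 0.2148 (+); new bracket [-3.25, -3.1875]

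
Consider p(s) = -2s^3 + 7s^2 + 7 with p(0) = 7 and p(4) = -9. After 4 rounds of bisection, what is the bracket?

[3.5, 3.75]

midpoint 2: p = 19 > 0 → [2, 4]
midpoint 3: p = 16 > 0 → [3, 4]
midpoint 3.5: p = 7 > 0 → [3.5, 4]
midpoint 3.75: p = -0.0312 < 0 → [3.5, 3.75]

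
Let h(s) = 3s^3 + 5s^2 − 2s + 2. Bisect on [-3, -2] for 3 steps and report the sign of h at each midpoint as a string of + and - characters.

--+

midpoint -2.5: h = -8.625 < 0 → [-2.5, -2]
midpoint -2.25: h = -2.359375 < 0 → [-2.25, -2]
midpoint -2.125: h = 0.041016 > 0 → [-2.25, -2.125]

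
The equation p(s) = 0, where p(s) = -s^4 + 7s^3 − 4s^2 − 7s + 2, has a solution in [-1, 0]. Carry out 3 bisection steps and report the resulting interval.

s = -0.5 gives p = 3.5625, positive; keep [-1, -0.5]
s = -0.75 gives p = 1.730469, positive; keep [-1, -0.75]
s = -0.875 gives p = -0.213135, negative; keep [-0.875, -0.75]

[-0.875, -0.75]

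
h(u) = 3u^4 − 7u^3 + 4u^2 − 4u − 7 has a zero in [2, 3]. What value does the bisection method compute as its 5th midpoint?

2.21875

u = 2.5 gives h = 15.8125, positive; keep [2, 2.5]
u = 2.25 gives h = 1.402344, positive; keep [2, 2.25]
u = 2.125 gives h = -3.434814, negative; keep [2.125, 2.25]
u = 2.1875 gives h = -1.1889, negative; keep [2.1875, 2.25]
u = 2.21875 gives h = 0.0618, positive; keep [2.1875, 2.21875]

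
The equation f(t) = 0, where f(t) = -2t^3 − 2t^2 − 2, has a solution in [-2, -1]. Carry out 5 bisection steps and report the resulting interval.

[-1.46875, -1.4375]

t = -1.5 gives f = 0.25, positive; keep [-1.5, -1]
t = -1.25 gives f = -1.21875, negative; keep [-1.5, -1.25]
t = -1.375 gives f = -0.582031, negative; keep [-1.5, -1.375]
t = -1.4375 gives f = -0.1919, negative; keep [-1.5, -1.4375]
t = -1.46875 gives f = 0.0224, positive; keep [-1.46875, -1.4375]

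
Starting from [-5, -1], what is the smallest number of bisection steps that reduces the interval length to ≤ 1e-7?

Width after n steps is 4/2^n. Need 2^n ≥ 4/1e-7 = 40000000.
2^25 = 33554432 < 40000000 ≤ 2^26 = 67108864, so n = 26.

26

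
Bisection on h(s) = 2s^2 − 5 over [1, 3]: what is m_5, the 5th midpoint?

1.5625

m = 2, h(m) = 3 (+); new bracket [1, 2]
m = 1.5, h(m) = -0.5 (−); new bracket [1.5, 2]
m = 1.75, h(m) = 1.125 (+); new bracket [1.5, 1.75]
m = 1.625, h(m) = 0.2812 (+); new bracket [1.5, 1.625]
m = 1.5625, h(m) = -0.1172 (−); new bracket [1.5625, 1.625]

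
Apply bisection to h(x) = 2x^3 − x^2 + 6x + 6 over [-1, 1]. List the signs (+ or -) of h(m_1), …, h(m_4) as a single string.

+++-

midpoint 0: h = 6 > 0 → [-1, 0]
midpoint -0.5: h = 2.5 > 0 → [-1, -0.5]
midpoint -0.75: h = 0.09375 > 0 → [-1, -0.75]
midpoint -0.875: h = -1.3555 < 0 → [-0.875, -0.75]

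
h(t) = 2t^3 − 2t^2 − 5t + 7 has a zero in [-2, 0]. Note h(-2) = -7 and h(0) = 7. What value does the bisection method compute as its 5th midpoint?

t = -1 gives h = 8, positive; keep [-2, -1]
t = -1.5 gives h = 3.25, positive; keep [-2, -1.5]
t = -1.75 gives h = -1.09375, negative; keep [-1.75, -1.5]
t = -1.625 gives h = 1.2617, positive; keep [-1.75, -1.625]
t = -1.6875 gives h = 0.1313, positive; keep [-1.75, -1.6875]

-1.6875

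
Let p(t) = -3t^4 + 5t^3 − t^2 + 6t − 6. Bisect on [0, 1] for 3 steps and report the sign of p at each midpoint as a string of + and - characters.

--+

t = 0.5 gives p = -2.8125, negative; keep [0.5, 1]
t = 0.75 gives p = -0.902344, negative; keep [0.75, 1]
t = 0.875 gives p = 0.075439, positive; keep [0.75, 0.875]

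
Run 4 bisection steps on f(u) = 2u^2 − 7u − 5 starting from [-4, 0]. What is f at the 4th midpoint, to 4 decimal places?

1.3750

f(-2) = 17 > 0, so the root lies in [-2, 0]
f(-1) = 4 > 0, so the root lies in [-1, 0]
f(-0.5) = -1 < 0, so the root lies in [-1, -0.5]
f(-0.75) = 1.375 > 0, so the root lies in [-0.75, -0.5]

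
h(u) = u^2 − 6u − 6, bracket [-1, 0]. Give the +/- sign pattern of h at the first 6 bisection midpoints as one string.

--+---

m = -0.5, h(m) = -2.75 (−); new bracket [-1, -0.5]
m = -0.75, h(m) = -0.9375 (−); new bracket [-1, -0.75]
m = -0.875, h(m) = 0.015625 (+); new bracket [-0.875, -0.75]
m = -0.8125, h(m) = -0.4648 (−); new bracket [-0.875, -0.8125]
m = -0.84375, h(m) = -0.2256 (−); new bracket [-0.875, -0.84375]
m = -0.859375, h(m) = -0.1052 (−); new bracket [-0.875, -0.859375]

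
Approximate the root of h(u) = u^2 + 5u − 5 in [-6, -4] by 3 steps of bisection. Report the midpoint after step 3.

-5.75

u = -5 gives h = -5, negative; keep [-6, -5]
u = -5.5 gives h = -2.25, negative; keep [-6, -5.5]
u = -5.75 gives h = -0.6875, negative; keep [-6, -5.75]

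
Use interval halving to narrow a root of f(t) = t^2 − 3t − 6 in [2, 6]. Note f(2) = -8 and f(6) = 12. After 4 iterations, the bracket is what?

[4.25, 4.5]

t = 4 gives f = -2, negative; keep [4, 6]
t = 5 gives f = 4, positive; keep [4, 5]
t = 4.5 gives f = 0.75, positive; keep [4, 4.5]
t = 4.25 gives f = -0.6875, negative; keep [4.25, 4.5]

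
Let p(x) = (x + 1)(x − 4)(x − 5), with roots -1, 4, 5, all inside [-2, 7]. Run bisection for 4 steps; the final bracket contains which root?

-1

midpoint 2.5: p = 13.125 > 0 → [-2, 2.5]
midpoint 0.25: p = 22.265625 > 0 → [-2, 0.25]
midpoint -0.875: p = 3.580078 > 0 → [-2, -0.875]
midpoint -1.4375: p = -15.3142 < 0 → [-1.4375, -0.875]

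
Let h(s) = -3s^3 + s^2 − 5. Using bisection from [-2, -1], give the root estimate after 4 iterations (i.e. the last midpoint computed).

m = -1.5, h(m) = 7.375 (+); new bracket [-1.5, -1]
m = -1.25, h(m) = 2.421875 (+); new bracket [-1.25, -1]
m = -1.125, h(m) = 0.537109 (+); new bracket [-1.125, -1]
m = -1.0625, h(m) = -0.2727 (−); new bracket [-1.125, -1.0625]

-1.0625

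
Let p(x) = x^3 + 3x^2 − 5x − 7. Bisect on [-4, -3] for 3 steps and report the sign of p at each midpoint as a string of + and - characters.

m = -3.5, p(m) = 4.375 (+); new bracket [-4, -3.5]
m = -3.75, p(m) = 1.203125 (+); new bracket [-4, -3.75]
m = -3.875, p(m) = -0.763672 (−); new bracket [-3.875, -3.75]

++-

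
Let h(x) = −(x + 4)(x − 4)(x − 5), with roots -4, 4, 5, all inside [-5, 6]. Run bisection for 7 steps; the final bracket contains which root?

m = 0.5, h(m) = -70.875 (−); new bracket [-5, 0.5]
m = -2.25, h(m) = -79.296875 (−); new bracket [-5, -2.25]
m = -3.625, h(m) = -24.662109 (−); new bracket [-5, -3.625]
m = -4.3125, h(m) = 24.1907 (+); new bracket [-4.3125, -3.625]
m = -3.96875, h(m) = -2.2334 (−); new bracket [-4.3125, -3.96875]
m = -4.140625, h(m) = 10.464 (+); new bracket [-4.140625, -3.96875]
m = -4.0546875, h(m) = 3.9885 (+); new bracket [-4.0546875, -3.96875]

-4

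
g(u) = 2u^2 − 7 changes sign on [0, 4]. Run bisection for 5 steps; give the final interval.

[1.75, 1.875]

midpoint 2: g = 1 > 0 → [0, 2]
midpoint 1: g = -5 < 0 → [1, 2]
midpoint 1.5: g = -2.5 < 0 → [1.5, 2]
midpoint 1.75: g = -0.875 < 0 → [1.75, 2]
midpoint 1.875: g = 0.0312 > 0 → [1.75, 1.875]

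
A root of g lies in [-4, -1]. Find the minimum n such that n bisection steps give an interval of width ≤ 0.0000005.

23

Width after n steps is 3/2^n. Need 2^n ≥ 3/0.0000005 = 6000000.
2^22 = 4194304 < 6000000 ≤ 2^23 = 8388608, so n = 23.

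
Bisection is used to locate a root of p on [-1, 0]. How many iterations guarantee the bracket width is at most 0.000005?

Width after n steps is 1/2^n. Need 2^n ≥ 1/0.000005 = 200000.
2^17 = 131072 < 200000 ≤ 2^18 = 262144, so n = 18.

18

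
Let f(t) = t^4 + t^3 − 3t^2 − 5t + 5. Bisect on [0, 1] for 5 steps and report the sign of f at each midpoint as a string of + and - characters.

++--+

m = 0.5, f(m) = 1.9375 (+); new bracket [0.5, 1]
m = 0.75, f(m) = 0.300781 (+); new bracket [0.75, 1]
m = 0.875, f(m) = -0.415771 (−); new bracket [0.75, 0.875]
m = 0.8125, f(m) = -0.0708 (−); new bracket [0.75, 0.8125]
m = 0.78125, f(m) = 0.1121 (+); new bracket [0.78125, 0.8125]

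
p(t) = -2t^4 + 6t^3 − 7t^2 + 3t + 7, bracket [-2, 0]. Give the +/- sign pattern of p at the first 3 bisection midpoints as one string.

p(-1) = -11 < 0, so the root lies in [-1, 0]
p(-0.5) = 2.875 > 0, so the root lies in [-1, -0.5]
p(-0.75) = -2.351562 < 0, so the root lies in [-0.75, -0.5]

-+-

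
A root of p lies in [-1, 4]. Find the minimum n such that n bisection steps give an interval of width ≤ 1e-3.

Width after n steps is 5/2^n. Need 2^n ≥ 5/1e-3 = 5000.
2^12 = 4096 < 5000 ≤ 2^13 = 8192, so n = 13.

13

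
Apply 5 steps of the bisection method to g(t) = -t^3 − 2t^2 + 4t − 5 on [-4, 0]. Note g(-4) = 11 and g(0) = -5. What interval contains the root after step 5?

g(-2) = -13 < 0, so the root lies in [-4, -2]
g(-3) = -8 < 0, so the root lies in [-4, -3]
g(-3.5) = -0.625 < 0, so the root lies in [-4, -3.5]
g(-3.75) = 4.6094 > 0, so the root lies in [-3.75, -3.5]
g(-3.625) = 1.8535 > 0, so the root lies in [-3.625, -3.5]

[-3.625, -3.5]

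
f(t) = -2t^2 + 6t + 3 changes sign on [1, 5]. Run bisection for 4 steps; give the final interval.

midpoint 3: f = 3 > 0 → [3, 5]
midpoint 4: f = -5 < 0 → [3, 4]
midpoint 3.5: f = -0.5 < 0 → [3, 3.5]
midpoint 3.25: f = 1.375 > 0 → [3.25, 3.5]

[3.25, 3.5]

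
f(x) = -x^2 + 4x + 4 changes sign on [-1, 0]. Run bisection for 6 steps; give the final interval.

x = -0.5 gives f = 1.75, positive; keep [-1, -0.5]
x = -0.75 gives f = 0.4375, positive; keep [-1, -0.75]
x = -0.875 gives f = -0.265625, negative; keep [-0.875, -0.75]
x = -0.8125 gives f = 0.0898, positive; keep [-0.875, -0.8125]
x = -0.84375 gives f = -0.0869, negative; keep [-0.84375, -0.8125]
x = -0.828125 gives f = 0.0017, positive; keep [-0.84375, -0.828125]

[-0.84375, -0.828125]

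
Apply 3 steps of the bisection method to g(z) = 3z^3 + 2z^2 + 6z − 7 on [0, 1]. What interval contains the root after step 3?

[0.75, 0.875]

midpoint 0.5: g = -3.125 < 0 → [0.5, 1]
midpoint 0.75: g = -0.109375 < 0 → [0.75, 1]
midpoint 0.875: g = 1.791016 > 0 → [0.75, 0.875]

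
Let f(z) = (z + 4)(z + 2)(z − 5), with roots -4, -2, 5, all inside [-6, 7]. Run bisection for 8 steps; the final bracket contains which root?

midpoint 0.5: f = -50.625 < 0 → [0.5, 7]
midpoint 3.75: f = -55.703125 < 0 → [3.75, 7]
midpoint 5.375: f = 25.927734 > 0 → [3.75, 5.375]
midpoint 4.5625: f = -24.5837 < 0 → [4.5625, 5.375]
midpoint 4.96875: f = -1.9532 < 0 → [4.96875, 5.375]
midpoint 5.171875: f = 11.3059 > 0 → [4.96875, 5.171875]
midpoint 5.0703125: f = 4.5091 > 0 → [4.96875, 5.0703125]
midpoint 5.01953125: f = 1.2366 > 0 → [4.96875, 5.01953125]

5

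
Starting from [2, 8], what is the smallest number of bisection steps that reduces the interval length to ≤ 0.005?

11

Width after n steps is 6/2^n. Need 2^n ≥ 6/0.005 = 1200.
2^10 = 1024 < 1200 ≤ 2^11 = 2048, so n = 11.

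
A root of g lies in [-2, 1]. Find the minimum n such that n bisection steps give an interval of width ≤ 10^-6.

Width after n steps is 3/2^n. Need 2^n ≥ 3/10^-6 = 3000000.
2^21 = 2097152 < 3000000 ≤ 2^22 = 4194304, so n = 22.

22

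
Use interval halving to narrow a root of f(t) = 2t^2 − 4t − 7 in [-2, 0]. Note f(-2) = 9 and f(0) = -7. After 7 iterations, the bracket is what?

[-1.125, -1.109375]

midpoint -1: f = -1 < 0 → [-2, -1]
midpoint -1.5: f = 3.5 > 0 → [-1.5, -1]
midpoint -1.25: f = 1.125 > 0 → [-1.25, -1]
midpoint -1.125: f = 0.0312 > 0 → [-1.125, -1]
midpoint -1.0625: f = -0.4922 < 0 → [-1.125, -1.0625]
midpoint -1.09375: f = -0.2324 < 0 → [-1.125, -1.09375]
midpoint -1.109375: f = -0.1011 < 0 → [-1.125, -1.109375]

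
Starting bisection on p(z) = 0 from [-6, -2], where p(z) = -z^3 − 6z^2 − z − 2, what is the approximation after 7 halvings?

midpoint -4: p = -30 < 0 → [-6, -4]
midpoint -5: p = -22 < 0 → [-6, -5]
midpoint -5.5: p = -11.625 < 0 → [-6, -5.5]
midpoint -5.75: p = -4.5156 < 0 → [-6, -5.75]
midpoint -5.875: p = -0.4395 < 0 → [-6, -5.875]
midpoint -5.9375: p = 1.7341 > 0 → [-5.9375, -5.875]
midpoint -5.90625: p = 0.6359 > 0 → [-5.90625, -5.875]

-5.90625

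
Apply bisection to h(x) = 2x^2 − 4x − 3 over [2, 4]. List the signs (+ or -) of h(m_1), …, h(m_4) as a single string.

+-++

m = 3, h(m) = 3 (+); new bracket [2, 3]
m = 2.5, h(m) = -0.5 (−); new bracket [2.5, 3]
m = 2.75, h(m) = 1.125 (+); new bracket [2.5, 2.75]
m = 2.625, h(m) = 0.2812 (+); new bracket [2.5, 2.625]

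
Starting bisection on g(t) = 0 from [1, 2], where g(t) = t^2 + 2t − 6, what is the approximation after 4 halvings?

midpoint 1.5: g = -0.75 < 0 → [1.5, 2]
midpoint 1.75: g = 0.5625 > 0 → [1.5, 1.75]
midpoint 1.625: g = -0.109375 < 0 → [1.625, 1.75]
midpoint 1.6875: g = 0.2227 > 0 → [1.625, 1.6875]

1.6875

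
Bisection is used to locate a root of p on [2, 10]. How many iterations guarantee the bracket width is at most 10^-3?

13

Width after n steps is 8/2^n. Need 2^n ≥ 8/10^-3 = 8000.
2^12 = 4096 < 8000 ≤ 2^13 = 8192, so n = 13.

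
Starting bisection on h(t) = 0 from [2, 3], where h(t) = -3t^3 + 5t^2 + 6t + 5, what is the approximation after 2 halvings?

2.75

t = 2.5 gives h = 4.375, positive; keep [2.5, 3]
t = 2.75 gives h = -3.078125, negative; keep [2.5, 2.75]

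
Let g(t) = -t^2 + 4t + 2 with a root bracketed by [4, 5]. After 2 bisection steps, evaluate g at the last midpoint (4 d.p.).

0.9375

m = 4.5, g(m) = -0.25 (−); new bracket [4, 4.5]
m = 4.25, g(m) = 0.9375 (+); new bracket [4.25, 4.5]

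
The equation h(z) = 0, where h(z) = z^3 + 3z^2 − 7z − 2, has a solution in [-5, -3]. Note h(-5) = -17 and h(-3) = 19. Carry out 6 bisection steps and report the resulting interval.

midpoint -4: h = 10 > 0 → [-5, -4]
midpoint -4.5: h = -0.875 < 0 → [-4.5, -4]
midpoint -4.25: h = 5.171875 > 0 → [-4.5, -4.25]
midpoint -4.375: h = 2.3066 > 0 → [-4.5, -4.375]
midpoint -4.4375: h = 0.7561 > 0 → [-4.5, -4.4375]
midpoint -4.46875: h = -0.0493 < 0 → [-4.46875, -4.4375]

[-4.46875, -4.4375]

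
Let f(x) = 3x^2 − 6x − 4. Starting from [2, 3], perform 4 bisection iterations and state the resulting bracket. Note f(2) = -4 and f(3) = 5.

m = 2.5, f(m) = -0.25 (−); new bracket [2.5, 3]
m = 2.75, f(m) = 2.1875 (+); new bracket [2.5, 2.75]
m = 2.625, f(m) = 0.921875 (+); new bracket [2.5, 2.625]
m = 2.5625, f(m) = 0.3242 (+); new bracket [2.5, 2.5625]

[2.5, 2.5625]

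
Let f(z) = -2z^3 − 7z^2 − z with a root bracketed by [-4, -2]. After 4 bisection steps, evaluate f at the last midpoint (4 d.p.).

0.5273

f(-3) = -6 < 0, so the root lies in [-4, -3]
f(-3.5) = 3.5 > 0, so the root lies in [-3.5, -3]
f(-3.25) = -2.03125 < 0, so the root lies in [-3.5, -3.25]
f(-3.375) = 0.5273 > 0, so the root lies in [-3.375, -3.25]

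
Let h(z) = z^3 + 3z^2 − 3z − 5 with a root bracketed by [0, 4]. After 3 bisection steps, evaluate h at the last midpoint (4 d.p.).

midpoint 2: h = 9 > 0 → [0, 2]
midpoint 1: h = -4 < 0 → [1, 2]
midpoint 1.5: h = 0.625 > 0 → [1, 1.5]

0.6250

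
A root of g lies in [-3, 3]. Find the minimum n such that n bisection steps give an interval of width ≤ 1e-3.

Width after n steps is 6/2^n. Need 2^n ≥ 6/1e-3 = 6000.
2^12 = 4096 < 6000 ≤ 2^13 = 8192, so n = 13.

13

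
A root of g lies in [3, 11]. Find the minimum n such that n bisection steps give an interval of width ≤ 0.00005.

Width after n steps is 8/2^n. Need 2^n ≥ 8/0.00005 = 160000.
2^17 = 131072 < 160000 ≤ 2^18 = 262144, so n = 18.

18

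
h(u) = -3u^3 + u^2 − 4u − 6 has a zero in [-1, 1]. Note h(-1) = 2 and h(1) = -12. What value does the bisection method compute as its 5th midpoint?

-0.8125

h(0) = -6 < 0, so the root lies in [-1, 0]
h(-0.5) = -3.375 < 0, so the root lies in [-1, -0.5]
h(-0.75) = -1.171875 < 0, so the root lies in [-1, -0.75]
h(-0.875) = 0.2754 > 0, so the root lies in [-0.875, -0.75]
h(-0.8125) = -0.4807 < 0, so the root lies in [-0.875, -0.8125]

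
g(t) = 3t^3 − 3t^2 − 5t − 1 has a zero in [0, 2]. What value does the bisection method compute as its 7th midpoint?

t = 1 gives g = -6, negative; keep [1, 2]
t = 1.5 gives g = -5.125, negative; keep [1.5, 2]
t = 1.75 gives g = -2.859375, negative; keep [1.75, 2]
t = 1.875 gives g = -1.1465, negative; keep [1.875, 2]
t = 1.9375 gives g = -0.1296, negative; keep [1.9375, 2]
t = 1.96875 gives g = 0.4208, positive; keep [1.9375, 1.96875]
t = 1.953125 gives g = 0.142, positive; keep [1.9375, 1.953125]

1.953125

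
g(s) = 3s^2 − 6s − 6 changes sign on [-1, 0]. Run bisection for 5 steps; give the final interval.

[-0.75, -0.71875]

g(-0.5) = -2.25 < 0, so the root lies in [-1, -0.5]
g(-0.75) = 0.1875 > 0, so the root lies in [-0.75, -0.5]
g(-0.625) = -1.078125 < 0, so the root lies in [-0.75, -0.625]
g(-0.6875) = -0.457 < 0, so the root lies in [-0.75, -0.6875]
g(-0.71875) = -0.1377 < 0, so the root lies in [-0.75, -0.71875]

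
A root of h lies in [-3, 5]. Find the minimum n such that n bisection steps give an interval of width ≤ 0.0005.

Width after n steps is 8/2^n. Need 2^n ≥ 8/0.0005 = 16000.
2^13 = 8192 < 16000 ≤ 2^14 = 16384, so n = 14.

14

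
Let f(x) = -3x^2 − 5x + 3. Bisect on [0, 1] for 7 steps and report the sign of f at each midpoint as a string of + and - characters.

x = 0.5 gives f = -0.25, negative; keep [0, 0.5]
x = 0.25 gives f = 1.5625, positive; keep [0.25, 0.5]
x = 0.375 gives f = 0.703125, positive; keep [0.375, 0.5]
x = 0.4375 gives f = 0.2383, positive; keep [0.4375, 0.5]
x = 0.46875 gives f = -0.0029, negative; keep [0.4375, 0.46875]
x = 0.453125 gives f = 0.1184, positive; keep [0.453125, 0.46875]
x = 0.4609375 gives f = 0.0579, positive; keep [0.4609375, 0.46875]

-+++-++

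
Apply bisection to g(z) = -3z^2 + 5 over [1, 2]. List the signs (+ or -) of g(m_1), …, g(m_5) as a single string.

z = 1.5 gives g = -1.75, negative; keep [1, 1.5]
z = 1.25 gives g = 0.3125, positive; keep [1.25, 1.5]
z = 1.375 gives g = -0.671875, negative; keep [1.25, 1.375]
z = 1.3125 gives g = -0.168, negative; keep [1.25, 1.3125]
z = 1.28125 gives g = 0.0752, positive; keep [1.28125, 1.3125]

-+--+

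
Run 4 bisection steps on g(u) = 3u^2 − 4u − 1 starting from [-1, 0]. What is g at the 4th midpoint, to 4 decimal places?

g(-0.5) = 1.75 > 0, so the root lies in [-0.5, 0]
g(-0.25) = 0.1875 > 0, so the root lies in [-0.25, 0]
g(-0.125) = -0.453125 < 0, so the root lies in [-0.25, -0.125]
g(-0.1875) = -0.1445 < 0, so the root lies in [-0.25, -0.1875]

-0.1445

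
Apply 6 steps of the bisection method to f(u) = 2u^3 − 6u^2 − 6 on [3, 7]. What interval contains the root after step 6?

[3.25, 3.3125]

m = 5, f(m) = 94 (+); new bracket [3, 5]
m = 4, f(m) = 26 (+); new bracket [3, 4]
m = 3.5, f(m) = 6.25 (+); new bracket [3, 3.5]
m = 3.25, f(m) = -0.7188 (−); new bracket [3.25, 3.5]
m = 3.375, f(m) = 2.543 (+); new bracket [3.25, 3.375]
m = 3.3125, f(m) = 0.8579 (+); new bracket [3.25, 3.3125]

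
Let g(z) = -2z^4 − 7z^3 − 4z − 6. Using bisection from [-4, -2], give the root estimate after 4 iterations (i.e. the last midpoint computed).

m = -3, g(m) = 33 (+); new bracket [-4, -3]
m = -3.5, g(m) = 8 (+); new bracket [-4, -3.5]
m = -3.75, g(m) = -17.367188 (−); new bracket [-3.75, -3.5]
m = -3.625, g(m) = -3.4087 (−); new bracket [-3.625, -3.5]

-3.625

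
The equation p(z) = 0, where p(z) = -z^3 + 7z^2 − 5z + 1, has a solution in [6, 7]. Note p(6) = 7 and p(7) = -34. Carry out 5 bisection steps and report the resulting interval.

[6.21875, 6.25]

m = 6.5, p(m) = -10.375 (−); new bracket [6, 6.5]
m = 6.25, p(m) = -0.953125 (−); new bracket [6, 6.25]
m = 6.125, p(m) = 3.201172 (+); new bracket [6.125, 6.25]
m = 6.1875, p(m) = 1.1692 (+); new bracket [6.1875, 6.25]
m = 6.21875, p(m) = 0.1194 (+); new bracket [6.21875, 6.25]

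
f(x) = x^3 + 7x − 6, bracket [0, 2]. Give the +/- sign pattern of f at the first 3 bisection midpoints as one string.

f(1) = 2 > 0, so the root lies in [0, 1]
f(0.5) = -2.375 < 0, so the root lies in [0.5, 1]
f(0.75) = -0.328125 < 0, so the root lies in [0.75, 1]

+--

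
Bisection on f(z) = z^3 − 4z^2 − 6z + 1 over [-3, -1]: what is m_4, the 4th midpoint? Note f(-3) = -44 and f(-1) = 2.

midpoint -2: f = -11 < 0 → [-2, -1]
midpoint -1.5: f = -2.375 < 0 → [-1.5, -1]
midpoint -1.25: f = 0.296875 > 0 → [-1.5, -1.25]
midpoint -1.375: f = -0.9121 < 0 → [-1.375, -1.25]

-1.375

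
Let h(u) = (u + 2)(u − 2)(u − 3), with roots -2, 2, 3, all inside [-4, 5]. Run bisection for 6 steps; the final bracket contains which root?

h(0.5) = 9.375 > 0, so the root lies in [-4, 0.5]
h(-1.75) = 4.453125 > 0, so the root lies in [-4, -1.75]
h(-2.875) = -25.060547 < 0, so the root lies in [-2.875, -1.75]
h(-2.3125) = -7.1594 < 0, so the root lies in [-2.3125, -1.75]
h(-2.03125) = -0.6338 < 0, so the root lies in [-2.03125, -1.75]
h(-1.890625) = 2.0811 > 0, so the root lies in [-2.03125, -1.890625]

-2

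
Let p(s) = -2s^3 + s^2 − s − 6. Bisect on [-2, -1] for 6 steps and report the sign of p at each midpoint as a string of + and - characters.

++--++

m = -1.5, p(m) = 4.5 (+); new bracket [-1.5, -1]
m = -1.25, p(m) = 0.71875 (+); new bracket [-1.25, -1]
m = -1.125, p(m) = -0.761719 (−); new bracket [-1.25, -1.125]
m = -1.1875, p(m) = -0.0532 (−); new bracket [-1.25, -1.1875]
m = -1.21875, p(m) = 0.3246 (+); new bracket [-1.21875, -1.1875]
m = -1.203125, p(m) = 0.1337 (+); new bracket [-1.203125, -1.1875]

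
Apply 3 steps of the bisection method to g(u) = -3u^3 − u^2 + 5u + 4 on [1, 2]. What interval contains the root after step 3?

[1.375, 1.5]

g(1.5) = -0.875 < 0, so the root lies in [1, 1.5]
g(1.25) = 2.828125 > 0, so the root lies in [1.25, 1.5]
g(1.375) = 1.185547 > 0, so the root lies in [1.375, 1.5]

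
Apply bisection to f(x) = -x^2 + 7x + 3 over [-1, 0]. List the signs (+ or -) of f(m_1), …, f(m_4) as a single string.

-++-

m = -0.5, f(m) = -0.75 (−); new bracket [-0.5, 0]
m = -0.25, f(m) = 1.1875 (+); new bracket [-0.5, -0.25]
m = -0.375, f(m) = 0.234375 (+); new bracket [-0.5, -0.375]
m = -0.4375, f(m) = -0.2539 (−); new bracket [-0.4375, -0.375]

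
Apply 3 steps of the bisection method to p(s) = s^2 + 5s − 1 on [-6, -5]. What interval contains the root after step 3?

s = -5.5 gives p = 1.75, positive; keep [-5.5, -5]
s = -5.25 gives p = 0.3125, positive; keep [-5.25, -5]
s = -5.125 gives p = -0.359375, negative; keep [-5.25, -5.125]

[-5.25, -5.125]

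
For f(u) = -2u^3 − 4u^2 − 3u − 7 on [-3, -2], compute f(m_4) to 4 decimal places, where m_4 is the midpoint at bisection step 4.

f(-2.5) = 6.75 > 0, so the root lies in [-2.5, -2]
f(-2.25) = 2.28125 > 0, so the root lies in [-2.25, -2]
f(-2.125) = 0.503906 > 0, so the root lies in [-2.125, -2]
f(-2.0625) = -0.2808 < 0, so the root lies in [-2.125, -2.0625]

-0.2808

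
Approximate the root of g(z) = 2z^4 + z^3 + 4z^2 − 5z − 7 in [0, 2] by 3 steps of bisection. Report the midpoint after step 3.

midpoint 1: g = -5 < 0 → [1, 2]
midpoint 1.5: g = 8 > 0 → [1, 1.5]
midpoint 1.25: g = -0.164062 < 0 → [1.25, 1.5]

1.25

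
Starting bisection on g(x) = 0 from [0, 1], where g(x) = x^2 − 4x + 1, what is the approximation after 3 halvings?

0.375

m = 0.5, g(m) = -0.75 (−); new bracket [0, 0.5]
m = 0.25, g(m) = 0.0625 (+); new bracket [0.25, 0.5]
m = 0.375, g(m) = -0.359375 (−); new bracket [0.25, 0.375]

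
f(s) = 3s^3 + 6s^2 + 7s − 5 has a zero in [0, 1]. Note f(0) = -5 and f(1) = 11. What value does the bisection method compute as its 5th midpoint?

0.46875

s = 0.5 gives f = 0.375, positive; keep [0, 0.5]
s = 0.25 gives f = -2.828125, negative; keep [0.25, 0.5]
s = 0.375 gives f = -1.373047, negative; keep [0.375, 0.5]
s = 0.4375 gives f = -0.5378, negative; keep [0.4375, 0.5]
s = 0.46875 gives f = -0.0914, negative; keep [0.46875, 0.5]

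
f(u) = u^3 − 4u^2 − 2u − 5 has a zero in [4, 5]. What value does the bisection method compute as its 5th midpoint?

4.65625

midpoint 4.5: f = -3.875 < 0 → [4.5, 5]
midpoint 4.75: f = 2.421875 > 0 → [4.5, 4.75]
midpoint 4.625: f = -0.880859 < 0 → [4.625, 4.75]
midpoint 4.6875: f = 0.7312 > 0 → [4.625, 4.6875]
midpoint 4.65625: f = -0.0846 < 0 → [4.65625, 4.6875]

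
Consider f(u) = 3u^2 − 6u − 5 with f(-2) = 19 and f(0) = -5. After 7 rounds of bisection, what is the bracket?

[-0.640625, -0.625]

midpoint -1: f = 4 > 0 → [-1, 0]
midpoint -0.5: f = -1.25 < 0 → [-1, -0.5]
midpoint -0.75: f = 1.1875 > 0 → [-0.75, -0.5]
midpoint -0.625: f = -0.0781 < 0 → [-0.75, -0.625]
midpoint -0.6875: f = 0.543 > 0 → [-0.6875, -0.625]
midpoint -0.65625: f = 0.2295 > 0 → [-0.65625, -0.625]
midpoint -0.640625: f = 0.075 > 0 → [-0.640625, -0.625]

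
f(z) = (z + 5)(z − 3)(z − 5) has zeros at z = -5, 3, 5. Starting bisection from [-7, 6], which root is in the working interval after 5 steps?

f(-0.5) = 86.625 > 0, so the root lies in [-7, -0.5]
f(-3.75) = 73.828125 > 0, so the root lies in [-7, -3.75]
f(-5.375) = -32.583984 < 0, so the root lies in [-5.375, -3.75]
f(-4.5625) = 31.6384 > 0, so the root lies in [-5.375, -4.5625]
f(-4.96875) = 2.4825 > 0, so the root lies in [-5.375, -4.96875]

-5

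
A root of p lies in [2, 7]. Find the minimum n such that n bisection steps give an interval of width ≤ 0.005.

Width after n steps is 5/2^n. Need 2^n ≥ 5/0.005 = 1000.
2^9 = 512 < 1000 ≤ 2^10 = 1024, so n = 10.

10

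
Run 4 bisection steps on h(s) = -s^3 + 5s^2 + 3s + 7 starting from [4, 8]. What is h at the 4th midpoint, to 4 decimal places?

-0.5469

m = 6, h(m) = -11 (−); new bracket [4, 6]
m = 5, h(m) = 22 (+); new bracket [5, 6]
m = 5.5, h(m) = 8.375 (+); new bracket [5.5, 6]
m = 5.75, h(m) = -0.5469 (−); new bracket [5.5, 5.75]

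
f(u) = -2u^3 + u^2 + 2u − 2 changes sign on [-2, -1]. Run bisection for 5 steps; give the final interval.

midpoint -1.5: f = 4 > 0 → [-1.5, -1]
midpoint -1.25: f = 0.96875 > 0 → [-1.25, -1]
midpoint -1.125: f = -0.136719 < 0 → [-1.25, -1.125]
midpoint -1.1875: f = 0.3843 > 0 → [-1.1875, -1.125]
midpoint -1.15625: f = 0.116 > 0 → [-1.15625, -1.125]

[-1.15625, -1.125]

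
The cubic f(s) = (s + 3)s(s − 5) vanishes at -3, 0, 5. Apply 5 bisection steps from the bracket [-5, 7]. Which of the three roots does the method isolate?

m = 1, f(m) = -16 (−); new bracket [1, 7]
m = 4, f(m) = -28 (−); new bracket [4, 7]
m = 5.5, f(m) = 23.375 (+); new bracket [4, 5.5]
m = 4.75, f(m) = -9.2031 (−); new bracket [4.75, 5.5]
m = 5.125, f(m) = 5.2051 (+); new bracket [4.75, 5.125]

5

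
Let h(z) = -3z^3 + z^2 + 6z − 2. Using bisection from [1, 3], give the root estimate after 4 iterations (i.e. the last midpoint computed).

h(2) = -10 < 0, so the root lies in [1, 2]
h(1.5) = -0.875 < 0, so the root lies in [1, 1.5]
h(1.25) = 1.203125 > 0, so the root lies in [1.25, 1.5]
h(1.375) = 0.3418 > 0, so the root lies in [1.375, 1.5]

1.375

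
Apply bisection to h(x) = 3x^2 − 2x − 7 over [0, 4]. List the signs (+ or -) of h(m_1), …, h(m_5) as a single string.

m = 2, h(m) = 1 (+); new bracket [0, 2]
m = 1, h(m) = -6 (−); new bracket [1, 2]
m = 1.5, h(m) = -3.25 (−); new bracket [1.5, 2]
m = 1.75, h(m) = -1.3125 (−); new bracket [1.75, 2]
m = 1.875, h(m) = -0.2031 (−); new bracket [1.875, 2]

+----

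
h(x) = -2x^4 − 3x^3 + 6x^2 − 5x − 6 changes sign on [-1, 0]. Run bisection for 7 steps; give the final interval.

[-0.6328125, -0.625]

x = -0.5 gives h = -1.75, negative; keep [-1, -0.5]
x = -0.75 gives h = 1.757812, positive; keep [-0.75, -0.5]
x = -0.625 gives h = -0.104004, negative; keep [-0.75, -0.625]
x = -0.6875 gives h = 0.8015, positive; keep [-0.6875, -0.625]
x = -0.65625 gives h = 0.3422, positive; keep [-0.65625, -0.625]
x = -0.640625 gives h = 0.1174, positive; keep [-0.640625, -0.625]
x = -0.6328125 gives h = 0.0063, positive; keep [-0.6328125, -0.625]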